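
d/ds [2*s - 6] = 2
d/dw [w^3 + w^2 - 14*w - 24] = 3*w^2 + 2*w - 14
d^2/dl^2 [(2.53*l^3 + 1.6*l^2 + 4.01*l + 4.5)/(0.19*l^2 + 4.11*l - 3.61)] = (86.735322*l^3 - 217.667838*l^2 + 235.414332*l + 318.898262)/(0.006859*l^6 + 0.445113*l^5 + 9.237534*l^4 + 52.512237*l^3 - 175.513146*l^2 + 160.685793*l - 47.045881)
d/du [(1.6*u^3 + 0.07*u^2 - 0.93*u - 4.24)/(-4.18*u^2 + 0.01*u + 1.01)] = (-6.688*u^4 + 0.032*u^3 + 0.9613*u^2 - 35.305*u - 0.8969)/(17.4724*u^4 - 0.0836*u^3 - 8.4435*u^2 + 0.0202*u + 1.0201)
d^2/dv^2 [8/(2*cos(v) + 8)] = 4*(sin(v)^2 + 4*cos(v) + 1)/(cos(v) + 4)^3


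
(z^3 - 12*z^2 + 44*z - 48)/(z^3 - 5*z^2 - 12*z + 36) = (z - 4)/(z + 3)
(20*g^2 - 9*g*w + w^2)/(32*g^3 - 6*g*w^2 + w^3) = (-5*g + w)/(-8*g^2 - 2*g*w + w^2)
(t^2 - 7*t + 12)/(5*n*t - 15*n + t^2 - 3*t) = (t - 4)/(5*n + t)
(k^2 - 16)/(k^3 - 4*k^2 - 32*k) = (k - 4)/(k*(k - 8))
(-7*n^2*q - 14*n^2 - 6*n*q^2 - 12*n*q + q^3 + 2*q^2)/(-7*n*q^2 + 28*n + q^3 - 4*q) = (n + q)/(q - 2)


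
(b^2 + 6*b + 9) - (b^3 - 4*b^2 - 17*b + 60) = -b^3 + 5*b^2 + 23*b - 51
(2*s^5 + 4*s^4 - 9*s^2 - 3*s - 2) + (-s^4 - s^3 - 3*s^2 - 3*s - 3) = 2*s^5 + 3*s^4 - s^3 - 12*s^2 - 6*s - 5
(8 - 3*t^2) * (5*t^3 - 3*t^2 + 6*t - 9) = -15*t^5 + 9*t^4 + 22*t^3 + 3*t^2 + 48*t - 72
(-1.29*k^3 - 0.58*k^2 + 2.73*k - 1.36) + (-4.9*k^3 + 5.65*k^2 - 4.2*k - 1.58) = -6.19*k^3 + 5.07*k^2 - 1.47*k - 2.94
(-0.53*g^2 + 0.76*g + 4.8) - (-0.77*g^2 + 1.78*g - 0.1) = 0.24*g^2 - 1.02*g + 4.9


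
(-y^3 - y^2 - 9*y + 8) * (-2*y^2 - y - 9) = 2*y^5 + 3*y^4 + 28*y^3 + 2*y^2 + 73*y - 72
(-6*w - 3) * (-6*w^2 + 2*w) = 36*w^3 + 6*w^2 - 6*w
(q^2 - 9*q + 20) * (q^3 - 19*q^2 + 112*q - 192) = q^5 - 28*q^4 + 303*q^3 - 1580*q^2 + 3968*q - 3840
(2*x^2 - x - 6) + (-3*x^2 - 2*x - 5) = -x^2 - 3*x - 11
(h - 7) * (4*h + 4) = 4*h^2 - 24*h - 28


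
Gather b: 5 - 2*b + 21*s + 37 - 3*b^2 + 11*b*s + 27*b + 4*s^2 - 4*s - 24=-3*b^2 + b*(11*s + 25) + 4*s^2 + 17*s + 18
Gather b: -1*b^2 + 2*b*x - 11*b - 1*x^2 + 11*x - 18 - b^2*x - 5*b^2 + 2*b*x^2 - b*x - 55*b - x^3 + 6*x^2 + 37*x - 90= b^2*(-x - 6) + b*(2*x^2 + x - 66) - x^3 + 5*x^2 + 48*x - 108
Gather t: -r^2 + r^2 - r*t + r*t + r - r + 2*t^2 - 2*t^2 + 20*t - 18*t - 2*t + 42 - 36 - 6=0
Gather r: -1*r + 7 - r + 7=14 - 2*r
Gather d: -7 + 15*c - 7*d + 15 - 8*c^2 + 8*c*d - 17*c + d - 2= -8*c^2 - 2*c + d*(8*c - 6) + 6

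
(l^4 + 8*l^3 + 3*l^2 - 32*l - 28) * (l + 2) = l^5 + 10*l^4 + 19*l^3 - 26*l^2 - 92*l - 56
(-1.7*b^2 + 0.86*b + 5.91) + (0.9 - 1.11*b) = -1.7*b^2 - 0.25*b + 6.81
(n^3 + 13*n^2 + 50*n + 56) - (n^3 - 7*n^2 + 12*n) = 20*n^2 + 38*n + 56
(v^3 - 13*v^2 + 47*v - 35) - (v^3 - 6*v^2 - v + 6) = -7*v^2 + 48*v - 41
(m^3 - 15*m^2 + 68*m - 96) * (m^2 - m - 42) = m^5 - 16*m^4 + 41*m^3 + 466*m^2 - 2760*m + 4032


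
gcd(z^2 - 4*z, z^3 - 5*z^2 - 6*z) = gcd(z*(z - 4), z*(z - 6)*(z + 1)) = z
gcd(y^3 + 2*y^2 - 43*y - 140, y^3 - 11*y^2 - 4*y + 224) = y^2 - 3*y - 28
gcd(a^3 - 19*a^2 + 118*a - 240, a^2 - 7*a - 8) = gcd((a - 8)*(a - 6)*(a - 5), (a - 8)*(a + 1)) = a - 8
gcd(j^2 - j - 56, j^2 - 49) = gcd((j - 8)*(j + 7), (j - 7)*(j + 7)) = j + 7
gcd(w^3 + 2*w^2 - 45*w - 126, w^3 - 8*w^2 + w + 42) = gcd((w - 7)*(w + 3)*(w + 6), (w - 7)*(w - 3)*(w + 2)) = w - 7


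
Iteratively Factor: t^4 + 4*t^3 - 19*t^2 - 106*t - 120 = (t + 3)*(t^3 + t^2 - 22*t - 40) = (t + 3)*(t + 4)*(t^2 - 3*t - 10) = (t - 5)*(t + 3)*(t + 4)*(t + 2)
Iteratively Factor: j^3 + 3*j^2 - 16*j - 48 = (j + 3)*(j^2 - 16) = (j + 3)*(j + 4)*(j - 4)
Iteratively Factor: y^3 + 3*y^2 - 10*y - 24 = (y + 4)*(y^2 - y - 6) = (y + 2)*(y + 4)*(y - 3)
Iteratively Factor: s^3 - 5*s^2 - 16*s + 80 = (s - 5)*(s^2 - 16) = (s - 5)*(s + 4)*(s - 4)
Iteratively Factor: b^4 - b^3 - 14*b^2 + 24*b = (b + 4)*(b^3 - 5*b^2 + 6*b) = (b - 2)*(b + 4)*(b^2 - 3*b) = b*(b - 2)*(b + 4)*(b - 3)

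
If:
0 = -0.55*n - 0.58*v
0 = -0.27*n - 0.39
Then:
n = -1.44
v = 1.37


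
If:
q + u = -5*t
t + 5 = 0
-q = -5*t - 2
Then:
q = -23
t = -5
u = 48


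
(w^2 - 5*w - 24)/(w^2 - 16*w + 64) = (w + 3)/(w - 8)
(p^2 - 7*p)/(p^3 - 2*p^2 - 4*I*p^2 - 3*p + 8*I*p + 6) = p*(p - 7)/(p^3 - 2*p^2*(1 + 2*I) + p*(-3 + 8*I) + 6)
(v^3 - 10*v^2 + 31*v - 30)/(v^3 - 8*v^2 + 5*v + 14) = (v^2 - 8*v + 15)/(v^2 - 6*v - 7)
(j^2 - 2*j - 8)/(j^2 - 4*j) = (j + 2)/j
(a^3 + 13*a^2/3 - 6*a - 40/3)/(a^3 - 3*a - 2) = (3*a^2 + 19*a + 20)/(3*(a^2 + 2*a + 1))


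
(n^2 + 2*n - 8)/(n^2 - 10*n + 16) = (n + 4)/(n - 8)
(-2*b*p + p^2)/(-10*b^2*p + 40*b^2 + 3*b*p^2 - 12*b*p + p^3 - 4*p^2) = p/(5*b*p - 20*b + p^2 - 4*p)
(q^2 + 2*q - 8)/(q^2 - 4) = (q + 4)/(q + 2)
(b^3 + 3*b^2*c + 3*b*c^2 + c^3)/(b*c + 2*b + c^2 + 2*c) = (b^2 + 2*b*c + c^2)/(c + 2)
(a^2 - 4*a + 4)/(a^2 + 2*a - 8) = (a - 2)/(a + 4)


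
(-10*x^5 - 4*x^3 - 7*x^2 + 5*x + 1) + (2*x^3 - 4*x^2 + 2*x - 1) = -10*x^5 - 2*x^3 - 11*x^2 + 7*x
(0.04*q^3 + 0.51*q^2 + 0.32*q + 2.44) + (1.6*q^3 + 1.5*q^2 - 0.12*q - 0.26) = 1.64*q^3 + 2.01*q^2 + 0.2*q + 2.18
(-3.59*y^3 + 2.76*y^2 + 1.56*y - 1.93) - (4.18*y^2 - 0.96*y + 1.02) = -3.59*y^3 - 1.42*y^2 + 2.52*y - 2.95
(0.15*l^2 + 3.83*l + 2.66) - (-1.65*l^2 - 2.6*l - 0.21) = 1.8*l^2 + 6.43*l + 2.87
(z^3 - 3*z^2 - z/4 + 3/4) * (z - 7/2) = z^4 - 13*z^3/2 + 41*z^2/4 + 13*z/8 - 21/8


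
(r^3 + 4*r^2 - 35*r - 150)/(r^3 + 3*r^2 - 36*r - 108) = (r^2 + 10*r + 25)/(r^2 + 9*r + 18)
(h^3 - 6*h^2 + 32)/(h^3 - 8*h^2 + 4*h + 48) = (h - 4)/(h - 6)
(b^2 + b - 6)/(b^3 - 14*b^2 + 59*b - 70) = (b + 3)/(b^2 - 12*b + 35)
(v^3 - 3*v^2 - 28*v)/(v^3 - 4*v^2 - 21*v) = (v + 4)/(v + 3)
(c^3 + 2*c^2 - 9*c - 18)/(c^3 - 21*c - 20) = (-c^3 - 2*c^2 + 9*c + 18)/(-c^3 + 21*c + 20)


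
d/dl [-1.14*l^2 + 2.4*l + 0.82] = 2.4 - 2.28*l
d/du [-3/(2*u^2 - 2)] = 3*u/(u^2 - 1)^2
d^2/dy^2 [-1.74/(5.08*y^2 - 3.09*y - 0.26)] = (-89.806272*y^2 + 54.626256*y + 1.74*(10.16*y - 3.09)*(20.32*y - 6.18) + 4.596384)/(-5.08*y^2 + 3.09*y + 0.26)^3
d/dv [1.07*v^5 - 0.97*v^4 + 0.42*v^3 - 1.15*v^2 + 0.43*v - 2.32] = 5.35*v^4 - 3.88*v^3 + 1.26*v^2 - 2.3*v + 0.43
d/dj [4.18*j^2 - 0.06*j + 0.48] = 8.36*j - 0.06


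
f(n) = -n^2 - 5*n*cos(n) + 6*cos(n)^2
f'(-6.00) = -4.40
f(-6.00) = -1.66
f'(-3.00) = 11.39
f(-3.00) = -17.97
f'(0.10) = -6.32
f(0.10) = 5.43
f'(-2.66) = 10.99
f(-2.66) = -14.15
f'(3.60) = -15.44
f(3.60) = 8.01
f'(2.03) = 12.02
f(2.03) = 1.56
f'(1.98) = 11.49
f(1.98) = 0.97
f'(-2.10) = 10.56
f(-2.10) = -8.18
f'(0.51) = -9.25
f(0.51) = 2.08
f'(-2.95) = 11.37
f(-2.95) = -17.40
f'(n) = 5*n*sin(n) - 2*n - 12*sin(n)*cos(n) - 5*cos(n)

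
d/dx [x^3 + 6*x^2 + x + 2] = 3*x^2 + 12*x + 1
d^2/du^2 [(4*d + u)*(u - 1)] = 2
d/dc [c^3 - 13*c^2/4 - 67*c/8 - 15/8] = 3*c^2 - 13*c/2 - 67/8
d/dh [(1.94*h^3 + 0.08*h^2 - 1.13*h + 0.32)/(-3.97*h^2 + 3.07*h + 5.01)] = (-7.7018*h^4 + 11.9116*h^3 + 24.9177*h^2 + 3.3424*h - 6.6437)/(15.7609*h^4 - 24.3758*h^3 - 30.3545*h^2 + 30.7614*h + 25.1001)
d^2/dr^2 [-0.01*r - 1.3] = 0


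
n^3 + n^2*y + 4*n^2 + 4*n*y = n*(n + 4)*(n + y)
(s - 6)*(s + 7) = s^2 + s - 42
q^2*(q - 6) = q^3 - 6*q^2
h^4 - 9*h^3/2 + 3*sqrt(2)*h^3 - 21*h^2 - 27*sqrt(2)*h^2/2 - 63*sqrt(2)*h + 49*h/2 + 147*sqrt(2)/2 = (h - 7)*(h - 1)*(h + 7/2)*(h + 3*sqrt(2))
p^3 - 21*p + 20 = (p - 4)*(p - 1)*(p + 5)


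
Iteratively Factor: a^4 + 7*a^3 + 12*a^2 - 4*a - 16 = (a + 2)*(a^3 + 5*a^2 + 2*a - 8) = (a + 2)^2*(a^2 + 3*a - 4) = (a + 2)^2*(a + 4)*(a - 1)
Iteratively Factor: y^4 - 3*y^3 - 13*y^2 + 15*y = (y - 1)*(y^3 - 2*y^2 - 15*y) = y*(y - 1)*(y^2 - 2*y - 15) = y*(y - 1)*(y + 3)*(y - 5)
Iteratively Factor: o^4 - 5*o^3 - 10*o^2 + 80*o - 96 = (o - 4)*(o^3 - o^2 - 14*o + 24) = (o - 4)*(o - 3)*(o^2 + 2*o - 8) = (o - 4)*(o - 3)*(o - 2)*(o + 4)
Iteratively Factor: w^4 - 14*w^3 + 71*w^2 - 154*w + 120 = (w - 3)*(w^3 - 11*w^2 + 38*w - 40) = (w - 4)*(w - 3)*(w^2 - 7*w + 10) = (w - 5)*(w - 4)*(w - 3)*(w - 2)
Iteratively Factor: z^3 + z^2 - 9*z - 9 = (z - 3)*(z^2 + 4*z + 3) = (z - 3)*(z + 1)*(z + 3)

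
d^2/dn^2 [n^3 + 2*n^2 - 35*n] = 6*n + 4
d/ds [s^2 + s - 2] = 2*s + 1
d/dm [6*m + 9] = 6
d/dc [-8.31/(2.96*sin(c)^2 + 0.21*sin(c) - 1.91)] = (49.1952*sin(c) + 1.7451)*cos(c)/(2.96*sin(c)^2 + 0.21*sin(c) - 1.91)^2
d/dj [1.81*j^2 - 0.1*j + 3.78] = 3.62*j - 0.1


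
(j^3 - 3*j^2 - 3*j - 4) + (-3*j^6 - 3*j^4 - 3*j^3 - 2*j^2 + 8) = -3*j^6 - 3*j^4 - 2*j^3 - 5*j^2 - 3*j + 4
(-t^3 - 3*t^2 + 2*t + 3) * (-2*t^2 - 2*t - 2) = 2*t^5 + 8*t^4 + 4*t^3 - 4*t^2 - 10*t - 6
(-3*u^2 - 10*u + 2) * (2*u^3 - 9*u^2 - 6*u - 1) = -6*u^5 + 7*u^4 + 112*u^3 + 45*u^2 - 2*u - 2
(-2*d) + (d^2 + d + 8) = d^2 - d + 8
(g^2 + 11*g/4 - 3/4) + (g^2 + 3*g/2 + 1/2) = 2*g^2 + 17*g/4 - 1/4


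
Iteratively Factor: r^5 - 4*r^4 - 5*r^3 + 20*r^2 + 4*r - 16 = (r - 4)*(r^4 - 5*r^2 + 4) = (r - 4)*(r - 1)*(r^3 + r^2 - 4*r - 4) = (r - 4)*(r - 1)*(r + 1)*(r^2 - 4) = (r - 4)*(r - 1)*(r + 1)*(r + 2)*(r - 2)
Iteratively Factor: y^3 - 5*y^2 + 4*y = (y - 1)*(y^2 - 4*y) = (y - 4)*(y - 1)*(y)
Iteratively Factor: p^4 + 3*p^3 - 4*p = (p - 1)*(p^3 + 4*p^2 + 4*p) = p*(p - 1)*(p^2 + 4*p + 4) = p*(p - 1)*(p + 2)*(p + 2)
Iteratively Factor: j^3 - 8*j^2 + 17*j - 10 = (j - 2)*(j^2 - 6*j + 5) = (j - 2)*(j - 1)*(j - 5)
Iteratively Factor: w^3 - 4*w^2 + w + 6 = (w - 3)*(w^2 - w - 2) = (w - 3)*(w - 2)*(w + 1)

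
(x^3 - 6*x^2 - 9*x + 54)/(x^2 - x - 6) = (x^2 - 3*x - 18)/(x + 2)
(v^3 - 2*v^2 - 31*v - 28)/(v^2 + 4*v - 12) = (v^3 - 2*v^2 - 31*v - 28)/(v^2 + 4*v - 12)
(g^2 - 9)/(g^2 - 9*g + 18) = (g + 3)/(g - 6)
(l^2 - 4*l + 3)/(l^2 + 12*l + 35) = (l^2 - 4*l + 3)/(l^2 + 12*l + 35)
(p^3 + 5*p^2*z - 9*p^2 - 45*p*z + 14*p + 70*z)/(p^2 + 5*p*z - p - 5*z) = (p^2 - 9*p + 14)/(p - 1)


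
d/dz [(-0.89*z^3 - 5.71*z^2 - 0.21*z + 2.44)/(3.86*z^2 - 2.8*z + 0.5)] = (-3.4354*z^4 + 4.984*z^3 + 15.4636*z^2 - 24.5468*z + 6.727)/(14.8996*z^4 - 21.616*z^3 + 11.7*z^2 - 2.8*z + 0.25)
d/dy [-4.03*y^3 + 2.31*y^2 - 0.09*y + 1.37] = -12.09*y^2 + 4.62*y - 0.09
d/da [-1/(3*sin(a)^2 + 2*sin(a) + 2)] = 2*(3*sin(a) + 1)*cos(a)/(3*sin(a)^2 + 2*sin(a) + 2)^2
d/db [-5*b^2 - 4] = -10*b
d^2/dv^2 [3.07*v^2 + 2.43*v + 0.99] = 6.14000000000000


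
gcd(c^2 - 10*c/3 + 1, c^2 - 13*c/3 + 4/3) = c - 1/3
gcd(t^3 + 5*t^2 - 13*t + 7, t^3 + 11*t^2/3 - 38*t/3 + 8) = t - 1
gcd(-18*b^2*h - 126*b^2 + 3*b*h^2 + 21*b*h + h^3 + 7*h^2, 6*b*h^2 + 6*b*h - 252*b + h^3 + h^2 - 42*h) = 6*b*h + 42*b + h^2 + 7*h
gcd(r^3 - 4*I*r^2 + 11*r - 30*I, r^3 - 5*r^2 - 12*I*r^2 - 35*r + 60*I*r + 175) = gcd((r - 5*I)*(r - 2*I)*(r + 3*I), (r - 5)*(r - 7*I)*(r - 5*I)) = r - 5*I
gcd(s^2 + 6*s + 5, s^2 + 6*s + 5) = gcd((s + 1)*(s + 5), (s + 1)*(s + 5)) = s^2 + 6*s + 5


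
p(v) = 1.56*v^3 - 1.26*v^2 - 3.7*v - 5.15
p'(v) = 4.68*v^2 - 2.52*v - 3.7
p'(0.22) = -4.03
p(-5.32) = -256.01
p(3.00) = 14.53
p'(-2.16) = 23.58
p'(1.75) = 6.22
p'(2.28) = 14.88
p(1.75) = -7.12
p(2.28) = -1.65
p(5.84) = 240.98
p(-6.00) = -365.27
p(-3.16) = -55.26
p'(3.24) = 37.26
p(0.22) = -6.01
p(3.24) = 22.69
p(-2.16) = -18.76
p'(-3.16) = 51.00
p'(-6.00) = 179.90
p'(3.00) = 30.86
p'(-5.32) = 142.16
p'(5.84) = 141.20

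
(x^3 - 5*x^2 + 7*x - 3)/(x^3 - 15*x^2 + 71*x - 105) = (x^2 - 2*x + 1)/(x^2 - 12*x + 35)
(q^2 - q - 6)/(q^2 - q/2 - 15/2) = 2*(q + 2)/(2*q + 5)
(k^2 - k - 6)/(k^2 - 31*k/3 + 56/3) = 3*(k^2 - k - 6)/(3*k^2 - 31*k + 56)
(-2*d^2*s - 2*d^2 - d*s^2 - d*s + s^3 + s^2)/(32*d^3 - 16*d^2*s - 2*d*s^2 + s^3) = (d*s + d + s^2 + s)/(-16*d^2 + s^2)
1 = 1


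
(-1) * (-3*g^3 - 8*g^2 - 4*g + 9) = 3*g^3 + 8*g^2 + 4*g - 9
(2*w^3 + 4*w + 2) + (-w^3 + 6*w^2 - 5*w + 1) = w^3 + 6*w^2 - w + 3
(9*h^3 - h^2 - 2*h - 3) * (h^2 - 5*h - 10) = 9*h^5 - 46*h^4 - 87*h^3 + 17*h^2 + 35*h + 30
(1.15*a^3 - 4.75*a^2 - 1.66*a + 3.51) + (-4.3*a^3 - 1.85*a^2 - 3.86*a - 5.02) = -3.15*a^3 - 6.6*a^2 - 5.52*a - 1.51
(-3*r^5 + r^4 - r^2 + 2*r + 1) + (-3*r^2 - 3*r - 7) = -3*r^5 + r^4 - 4*r^2 - r - 6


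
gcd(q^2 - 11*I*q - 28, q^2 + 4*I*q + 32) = q - 4*I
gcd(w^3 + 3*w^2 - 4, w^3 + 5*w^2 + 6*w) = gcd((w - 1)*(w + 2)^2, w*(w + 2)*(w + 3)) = w + 2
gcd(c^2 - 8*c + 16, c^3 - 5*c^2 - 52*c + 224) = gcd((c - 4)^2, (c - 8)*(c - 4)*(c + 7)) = c - 4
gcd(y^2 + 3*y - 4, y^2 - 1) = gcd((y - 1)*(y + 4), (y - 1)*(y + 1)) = y - 1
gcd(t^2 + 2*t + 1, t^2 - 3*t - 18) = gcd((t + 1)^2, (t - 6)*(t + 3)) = 1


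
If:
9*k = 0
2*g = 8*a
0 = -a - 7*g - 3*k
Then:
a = 0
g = 0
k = 0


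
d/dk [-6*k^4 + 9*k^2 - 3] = -24*k^3 + 18*k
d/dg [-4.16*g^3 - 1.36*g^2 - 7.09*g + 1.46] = -12.48*g^2 - 2.72*g - 7.09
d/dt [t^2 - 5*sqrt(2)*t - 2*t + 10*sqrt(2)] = 2*t - 5*sqrt(2) - 2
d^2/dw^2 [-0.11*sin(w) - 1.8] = 0.11*sin(w)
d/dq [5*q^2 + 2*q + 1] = 10*q + 2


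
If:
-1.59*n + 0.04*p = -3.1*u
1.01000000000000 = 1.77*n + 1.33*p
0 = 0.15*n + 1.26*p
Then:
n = 0.63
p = -0.07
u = 0.32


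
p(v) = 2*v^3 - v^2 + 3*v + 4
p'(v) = 6*v^2 - 2*v + 3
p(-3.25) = -84.97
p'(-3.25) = 72.88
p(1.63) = 14.89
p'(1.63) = 15.68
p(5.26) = 283.18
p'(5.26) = 158.49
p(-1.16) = -3.95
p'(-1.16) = 13.39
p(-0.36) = 2.70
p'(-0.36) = 4.50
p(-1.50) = -9.50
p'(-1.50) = 19.50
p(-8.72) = -1424.31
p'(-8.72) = 476.67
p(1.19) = 9.52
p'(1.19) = 9.12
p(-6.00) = -482.00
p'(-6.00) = 231.00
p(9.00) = 1408.00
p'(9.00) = 471.00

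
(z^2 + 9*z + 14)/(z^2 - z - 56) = (z + 2)/(z - 8)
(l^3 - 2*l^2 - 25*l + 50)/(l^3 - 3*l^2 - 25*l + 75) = (l - 2)/(l - 3)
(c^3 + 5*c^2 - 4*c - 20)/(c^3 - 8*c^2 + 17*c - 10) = (c^2 + 7*c + 10)/(c^2 - 6*c + 5)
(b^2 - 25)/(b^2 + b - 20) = (b - 5)/(b - 4)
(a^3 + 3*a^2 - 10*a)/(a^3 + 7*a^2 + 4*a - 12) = a*(a^2 + 3*a - 10)/(a^3 + 7*a^2 + 4*a - 12)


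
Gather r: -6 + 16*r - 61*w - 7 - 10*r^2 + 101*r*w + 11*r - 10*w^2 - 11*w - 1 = -10*r^2 + r*(101*w + 27) - 10*w^2 - 72*w - 14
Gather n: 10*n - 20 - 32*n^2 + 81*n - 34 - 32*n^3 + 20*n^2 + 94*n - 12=-32*n^3 - 12*n^2 + 185*n - 66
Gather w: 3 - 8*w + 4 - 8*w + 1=8 - 16*w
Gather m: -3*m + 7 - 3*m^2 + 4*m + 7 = -3*m^2 + m + 14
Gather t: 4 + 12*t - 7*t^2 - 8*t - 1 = -7*t^2 + 4*t + 3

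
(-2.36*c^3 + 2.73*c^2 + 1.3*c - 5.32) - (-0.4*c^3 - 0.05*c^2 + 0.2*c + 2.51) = -1.96*c^3 + 2.78*c^2 + 1.1*c - 7.83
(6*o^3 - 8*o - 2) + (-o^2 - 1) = 6*o^3 - o^2 - 8*o - 3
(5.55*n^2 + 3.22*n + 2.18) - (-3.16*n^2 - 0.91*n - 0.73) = 8.71*n^2 + 4.13*n + 2.91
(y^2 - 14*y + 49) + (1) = y^2 - 14*y + 50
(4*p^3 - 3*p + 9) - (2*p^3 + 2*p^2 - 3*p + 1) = 2*p^3 - 2*p^2 + 8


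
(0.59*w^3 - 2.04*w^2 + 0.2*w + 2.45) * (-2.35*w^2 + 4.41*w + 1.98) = -1.3865*w^5 + 7.3959*w^4 - 8.2982*w^3 - 8.9147*w^2 + 11.2005*w + 4.851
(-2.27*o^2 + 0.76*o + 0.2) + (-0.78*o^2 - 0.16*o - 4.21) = -3.05*o^2 + 0.6*o - 4.01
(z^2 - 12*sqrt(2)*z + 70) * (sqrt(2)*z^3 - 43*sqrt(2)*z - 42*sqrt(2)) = sqrt(2)*z^5 - 24*z^4 + 27*sqrt(2)*z^3 - 42*sqrt(2)*z^2 + 1032*z^2 - 3010*sqrt(2)*z + 1008*z - 2940*sqrt(2)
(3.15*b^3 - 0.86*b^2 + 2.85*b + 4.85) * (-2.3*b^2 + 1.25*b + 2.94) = -7.245*b^5 + 5.9155*b^4 + 1.631*b^3 - 10.1209*b^2 + 14.4415*b + 14.259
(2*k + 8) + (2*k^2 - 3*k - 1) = 2*k^2 - k + 7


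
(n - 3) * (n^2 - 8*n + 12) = n^3 - 11*n^2 + 36*n - 36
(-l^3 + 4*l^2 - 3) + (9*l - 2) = -l^3 + 4*l^2 + 9*l - 5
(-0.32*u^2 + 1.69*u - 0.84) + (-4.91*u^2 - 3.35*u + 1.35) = -5.23*u^2 - 1.66*u + 0.51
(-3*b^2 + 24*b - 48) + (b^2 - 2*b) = -2*b^2 + 22*b - 48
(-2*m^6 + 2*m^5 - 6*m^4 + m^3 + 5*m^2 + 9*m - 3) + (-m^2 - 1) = -2*m^6 + 2*m^5 - 6*m^4 + m^3 + 4*m^2 + 9*m - 4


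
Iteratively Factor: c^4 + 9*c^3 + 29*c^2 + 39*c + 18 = (c + 1)*(c^3 + 8*c^2 + 21*c + 18) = (c + 1)*(c + 2)*(c^2 + 6*c + 9) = (c + 1)*(c + 2)*(c + 3)*(c + 3)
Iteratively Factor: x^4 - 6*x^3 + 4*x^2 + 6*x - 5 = (x - 1)*(x^3 - 5*x^2 - x + 5) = (x - 1)*(x + 1)*(x^2 - 6*x + 5) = (x - 1)^2*(x + 1)*(x - 5)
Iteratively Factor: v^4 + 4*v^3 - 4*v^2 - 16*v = (v)*(v^3 + 4*v^2 - 4*v - 16) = v*(v - 2)*(v^2 + 6*v + 8) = v*(v - 2)*(v + 2)*(v + 4)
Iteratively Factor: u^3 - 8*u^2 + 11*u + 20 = (u + 1)*(u^2 - 9*u + 20) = (u - 4)*(u + 1)*(u - 5)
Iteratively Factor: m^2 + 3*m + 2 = (m + 2)*(m + 1)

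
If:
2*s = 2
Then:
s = 1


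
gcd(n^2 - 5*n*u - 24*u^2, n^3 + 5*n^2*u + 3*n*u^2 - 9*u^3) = n + 3*u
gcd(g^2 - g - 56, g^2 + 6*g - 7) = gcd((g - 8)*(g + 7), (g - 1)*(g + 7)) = g + 7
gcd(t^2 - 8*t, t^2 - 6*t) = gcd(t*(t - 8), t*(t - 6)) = t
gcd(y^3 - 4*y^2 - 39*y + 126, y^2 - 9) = y - 3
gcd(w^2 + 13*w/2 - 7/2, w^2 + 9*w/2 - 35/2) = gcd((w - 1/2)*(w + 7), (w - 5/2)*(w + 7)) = w + 7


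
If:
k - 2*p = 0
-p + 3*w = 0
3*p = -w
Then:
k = 0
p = 0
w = 0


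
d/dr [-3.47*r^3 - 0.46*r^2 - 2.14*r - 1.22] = -10.41*r^2 - 0.92*r - 2.14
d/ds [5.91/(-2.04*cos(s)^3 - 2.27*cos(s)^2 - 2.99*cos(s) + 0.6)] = (36.1692*sin(s)^2 - 26.8314*cos(s) - 53.8401)*sin(s)/(2.04*cos(s)^3 + 2.27*cos(s)^2 + 2.99*cos(s) - 0.6)^2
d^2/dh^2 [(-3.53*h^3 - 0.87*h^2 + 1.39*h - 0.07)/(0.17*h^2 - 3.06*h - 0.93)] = (-3.5527136788005e-15*h^4 - 68.048008*h^3 - 61.111464*h^2 - 16.781544*h - 10.749288)/(0.004913*h^6 - 0.265302*h^5 + 4.694805*h^4 - 25.7499*h^3 - 25.683345*h^2 - 7.939782*h - 0.804357)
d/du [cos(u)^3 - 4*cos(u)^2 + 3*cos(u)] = (-3*cos(u)^2 + 8*cos(u) - 3)*sin(u)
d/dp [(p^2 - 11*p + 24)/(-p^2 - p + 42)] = 6*(-2*p^2 + 22*p - 73)/(p^4 + 2*p^3 - 83*p^2 - 84*p + 1764)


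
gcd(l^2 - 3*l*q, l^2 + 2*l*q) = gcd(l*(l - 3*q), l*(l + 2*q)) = l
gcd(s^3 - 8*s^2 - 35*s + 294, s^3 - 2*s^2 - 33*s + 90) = s + 6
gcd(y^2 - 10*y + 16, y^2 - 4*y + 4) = y - 2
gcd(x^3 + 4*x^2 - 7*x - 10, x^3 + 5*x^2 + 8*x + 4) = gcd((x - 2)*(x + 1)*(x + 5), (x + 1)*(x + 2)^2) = x + 1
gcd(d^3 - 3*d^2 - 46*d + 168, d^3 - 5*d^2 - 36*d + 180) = d - 6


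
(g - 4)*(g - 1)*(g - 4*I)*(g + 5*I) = g^4 - 5*g^3 + I*g^3 + 24*g^2 - 5*I*g^2 - 100*g + 4*I*g + 80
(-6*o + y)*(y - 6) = -6*o*y + 36*o + y^2 - 6*y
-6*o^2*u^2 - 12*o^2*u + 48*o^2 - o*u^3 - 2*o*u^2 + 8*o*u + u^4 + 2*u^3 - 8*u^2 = (-3*o + u)*(2*o + u)*(u - 2)*(u + 4)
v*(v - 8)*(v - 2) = v^3 - 10*v^2 + 16*v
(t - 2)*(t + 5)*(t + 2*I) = t^3 + 3*t^2 + 2*I*t^2 - 10*t + 6*I*t - 20*I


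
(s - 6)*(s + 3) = s^2 - 3*s - 18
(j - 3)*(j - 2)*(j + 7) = j^3 + 2*j^2 - 29*j + 42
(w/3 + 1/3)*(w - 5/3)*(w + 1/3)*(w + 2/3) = w^4/3 + w^3/9 - 19*w^2/27 - 49*w/81 - 10/81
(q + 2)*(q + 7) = q^2 + 9*q + 14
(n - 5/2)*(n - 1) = n^2 - 7*n/2 + 5/2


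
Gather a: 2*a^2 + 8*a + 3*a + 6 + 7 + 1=2*a^2 + 11*a + 14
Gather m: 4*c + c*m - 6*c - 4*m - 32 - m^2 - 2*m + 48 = -2*c - m^2 + m*(c - 6) + 16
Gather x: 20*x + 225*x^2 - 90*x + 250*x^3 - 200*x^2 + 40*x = 250*x^3 + 25*x^2 - 30*x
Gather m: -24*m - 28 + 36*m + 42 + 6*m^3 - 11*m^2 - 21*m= 6*m^3 - 11*m^2 - 9*m + 14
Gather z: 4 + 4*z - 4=4*z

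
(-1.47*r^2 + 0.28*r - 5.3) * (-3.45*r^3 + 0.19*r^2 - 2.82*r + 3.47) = 5.0715*r^5 - 1.2453*r^4 + 22.4836*r^3 - 6.8975*r^2 + 15.9176*r - 18.391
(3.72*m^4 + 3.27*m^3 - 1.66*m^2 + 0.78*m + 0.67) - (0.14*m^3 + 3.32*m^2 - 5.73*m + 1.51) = 3.72*m^4 + 3.13*m^3 - 4.98*m^2 + 6.51*m - 0.84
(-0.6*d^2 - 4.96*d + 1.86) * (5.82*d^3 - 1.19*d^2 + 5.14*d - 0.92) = -3.492*d^5 - 28.1532*d^4 + 13.6436*d^3 - 27.1558*d^2 + 14.1236*d - 1.7112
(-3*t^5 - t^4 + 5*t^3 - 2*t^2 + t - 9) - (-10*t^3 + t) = -3*t^5 - t^4 + 15*t^3 - 2*t^2 - 9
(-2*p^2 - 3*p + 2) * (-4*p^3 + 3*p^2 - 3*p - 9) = 8*p^5 + 6*p^4 - 11*p^3 + 33*p^2 + 21*p - 18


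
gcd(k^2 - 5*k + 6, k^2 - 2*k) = k - 2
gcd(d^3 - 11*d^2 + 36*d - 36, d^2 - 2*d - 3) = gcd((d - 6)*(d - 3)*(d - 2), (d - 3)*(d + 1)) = d - 3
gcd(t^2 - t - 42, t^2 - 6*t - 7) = t - 7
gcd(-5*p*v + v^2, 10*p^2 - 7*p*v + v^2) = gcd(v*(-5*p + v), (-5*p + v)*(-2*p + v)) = 5*p - v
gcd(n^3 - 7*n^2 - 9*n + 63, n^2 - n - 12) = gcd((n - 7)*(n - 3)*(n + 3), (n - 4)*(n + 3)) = n + 3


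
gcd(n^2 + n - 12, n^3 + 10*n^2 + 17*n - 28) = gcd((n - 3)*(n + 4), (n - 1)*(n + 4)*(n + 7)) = n + 4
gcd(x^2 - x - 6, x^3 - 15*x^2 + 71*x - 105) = x - 3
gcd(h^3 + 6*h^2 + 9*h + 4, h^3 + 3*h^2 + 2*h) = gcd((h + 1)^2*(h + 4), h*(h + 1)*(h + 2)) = h + 1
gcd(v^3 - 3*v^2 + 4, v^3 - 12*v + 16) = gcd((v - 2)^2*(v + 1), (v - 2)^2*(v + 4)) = v^2 - 4*v + 4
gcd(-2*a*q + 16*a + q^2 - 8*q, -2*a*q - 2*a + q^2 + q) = -2*a + q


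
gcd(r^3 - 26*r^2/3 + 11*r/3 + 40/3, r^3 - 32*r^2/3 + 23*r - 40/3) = r^2 - 29*r/3 + 40/3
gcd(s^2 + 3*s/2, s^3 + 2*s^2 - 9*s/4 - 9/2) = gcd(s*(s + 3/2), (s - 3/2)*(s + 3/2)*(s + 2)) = s + 3/2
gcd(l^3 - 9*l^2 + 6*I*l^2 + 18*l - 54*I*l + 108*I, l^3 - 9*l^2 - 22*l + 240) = l - 6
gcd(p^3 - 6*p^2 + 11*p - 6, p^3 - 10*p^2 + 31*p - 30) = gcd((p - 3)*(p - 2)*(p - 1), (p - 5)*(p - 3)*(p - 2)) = p^2 - 5*p + 6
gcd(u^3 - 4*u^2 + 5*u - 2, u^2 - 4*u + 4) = u - 2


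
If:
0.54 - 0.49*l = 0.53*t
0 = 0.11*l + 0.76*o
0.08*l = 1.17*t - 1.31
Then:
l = -0.10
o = 0.01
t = 1.11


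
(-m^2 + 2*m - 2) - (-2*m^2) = m^2 + 2*m - 2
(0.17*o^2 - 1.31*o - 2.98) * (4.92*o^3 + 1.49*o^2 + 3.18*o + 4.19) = 0.8364*o^5 - 6.1919*o^4 - 16.0729*o^3 - 7.8937*o^2 - 14.9653*o - 12.4862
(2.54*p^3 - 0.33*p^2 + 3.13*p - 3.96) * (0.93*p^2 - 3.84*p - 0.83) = 2.3622*p^5 - 10.0605*p^4 + 2.0699*p^3 - 15.4281*p^2 + 12.6085*p + 3.2868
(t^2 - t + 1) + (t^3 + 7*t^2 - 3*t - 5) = t^3 + 8*t^2 - 4*t - 4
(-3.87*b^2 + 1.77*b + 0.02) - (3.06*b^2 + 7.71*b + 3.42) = -6.93*b^2 - 5.94*b - 3.4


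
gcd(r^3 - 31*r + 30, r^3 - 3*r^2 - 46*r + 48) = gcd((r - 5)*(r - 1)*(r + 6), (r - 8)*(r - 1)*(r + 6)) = r^2 + 5*r - 6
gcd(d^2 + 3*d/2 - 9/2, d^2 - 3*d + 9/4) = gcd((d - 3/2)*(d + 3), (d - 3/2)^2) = d - 3/2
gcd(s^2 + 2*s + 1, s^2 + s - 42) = 1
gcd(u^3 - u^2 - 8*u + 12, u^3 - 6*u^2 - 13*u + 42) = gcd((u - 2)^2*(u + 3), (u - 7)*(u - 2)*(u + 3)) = u^2 + u - 6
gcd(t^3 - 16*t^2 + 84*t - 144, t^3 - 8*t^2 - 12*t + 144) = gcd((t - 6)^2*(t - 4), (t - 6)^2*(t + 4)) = t^2 - 12*t + 36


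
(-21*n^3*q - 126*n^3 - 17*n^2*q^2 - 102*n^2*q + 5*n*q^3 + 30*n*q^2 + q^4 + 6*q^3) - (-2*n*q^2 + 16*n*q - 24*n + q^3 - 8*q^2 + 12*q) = -21*n^3*q - 126*n^3 - 17*n^2*q^2 - 102*n^2*q + 5*n*q^3 + 32*n*q^2 - 16*n*q + 24*n + q^4 + 5*q^3 + 8*q^2 - 12*q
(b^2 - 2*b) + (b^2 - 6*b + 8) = 2*b^2 - 8*b + 8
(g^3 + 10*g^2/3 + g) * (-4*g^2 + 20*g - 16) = -4*g^5 + 20*g^4/3 + 140*g^3/3 - 100*g^2/3 - 16*g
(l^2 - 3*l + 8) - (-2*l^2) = 3*l^2 - 3*l + 8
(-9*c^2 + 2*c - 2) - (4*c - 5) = -9*c^2 - 2*c + 3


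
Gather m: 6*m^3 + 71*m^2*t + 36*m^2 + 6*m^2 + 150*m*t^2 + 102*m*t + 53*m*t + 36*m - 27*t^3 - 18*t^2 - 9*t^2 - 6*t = 6*m^3 + m^2*(71*t + 42) + m*(150*t^2 + 155*t + 36) - 27*t^3 - 27*t^2 - 6*t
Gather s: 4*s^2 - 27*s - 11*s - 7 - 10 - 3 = 4*s^2 - 38*s - 20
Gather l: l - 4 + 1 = l - 3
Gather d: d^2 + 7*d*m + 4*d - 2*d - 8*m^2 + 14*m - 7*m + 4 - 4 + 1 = d^2 + d*(7*m + 2) - 8*m^2 + 7*m + 1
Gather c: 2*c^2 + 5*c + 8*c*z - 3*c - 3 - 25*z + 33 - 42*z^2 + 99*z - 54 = 2*c^2 + c*(8*z + 2) - 42*z^2 + 74*z - 24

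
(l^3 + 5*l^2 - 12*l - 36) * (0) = 0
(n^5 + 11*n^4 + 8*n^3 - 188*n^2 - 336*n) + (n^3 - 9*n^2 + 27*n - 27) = n^5 + 11*n^4 + 9*n^3 - 197*n^2 - 309*n - 27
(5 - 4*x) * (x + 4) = -4*x^2 - 11*x + 20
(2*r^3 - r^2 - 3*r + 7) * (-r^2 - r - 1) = -2*r^5 - r^4 + 2*r^3 - 3*r^2 - 4*r - 7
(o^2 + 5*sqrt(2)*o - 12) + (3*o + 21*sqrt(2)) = o^2 + 3*o + 5*sqrt(2)*o - 12 + 21*sqrt(2)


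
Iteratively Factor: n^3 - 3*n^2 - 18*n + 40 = (n + 4)*(n^2 - 7*n + 10) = (n - 5)*(n + 4)*(n - 2)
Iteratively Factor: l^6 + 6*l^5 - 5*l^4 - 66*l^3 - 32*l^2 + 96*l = (l - 1)*(l^5 + 7*l^4 + 2*l^3 - 64*l^2 - 96*l) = l*(l - 1)*(l^4 + 7*l^3 + 2*l^2 - 64*l - 96) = l*(l - 1)*(l + 4)*(l^3 + 3*l^2 - 10*l - 24) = l*(l - 1)*(l + 4)^2*(l^2 - l - 6) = l*(l - 1)*(l + 2)*(l + 4)^2*(l - 3)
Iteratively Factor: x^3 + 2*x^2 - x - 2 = (x + 2)*(x^2 - 1) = (x - 1)*(x + 2)*(x + 1)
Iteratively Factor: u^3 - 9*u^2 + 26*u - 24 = (u - 2)*(u^2 - 7*u + 12) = (u - 3)*(u - 2)*(u - 4)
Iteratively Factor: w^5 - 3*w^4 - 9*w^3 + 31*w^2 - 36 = (w - 2)*(w^4 - w^3 - 11*w^2 + 9*w + 18) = (w - 2)^2*(w^3 + w^2 - 9*w - 9) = (w - 3)*(w - 2)^2*(w^2 + 4*w + 3) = (w - 3)*(w - 2)^2*(w + 3)*(w + 1)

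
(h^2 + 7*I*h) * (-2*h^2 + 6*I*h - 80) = -2*h^4 - 8*I*h^3 - 122*h^2 - 560*I*h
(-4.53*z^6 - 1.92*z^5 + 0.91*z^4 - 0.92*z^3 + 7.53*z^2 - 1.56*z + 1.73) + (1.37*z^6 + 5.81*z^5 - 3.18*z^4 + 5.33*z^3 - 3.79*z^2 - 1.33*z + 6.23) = -3.16*z^6 + 3.89*z^5 - 2.27*z^4 + 4.41*z^3 + 3.74*z^2 - 2.89*z + 7.96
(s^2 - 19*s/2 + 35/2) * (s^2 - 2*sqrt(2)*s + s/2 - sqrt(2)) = s^4 - 9*s^3 - 2*sqrt(2)*s^3 + 51*s^2/4 + 18*sqrt(2)*s^2 - 51*sqrt(2)*s/2 + 35*s/4 - 35*sqrt(2)/2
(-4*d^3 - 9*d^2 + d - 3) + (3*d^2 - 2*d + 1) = -4*d^3 - 6*d^2 - d - 2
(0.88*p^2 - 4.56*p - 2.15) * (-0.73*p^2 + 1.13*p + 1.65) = -0.6424*p^4 + 4.3232*p^3 - 2.1313*p^2 - 9.9535*p - 3.5475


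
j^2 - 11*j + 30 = (j - 6)*(j - 5)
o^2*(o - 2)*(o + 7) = o^4 + 5*o^3 - 14*o^2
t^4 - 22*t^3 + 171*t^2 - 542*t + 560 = (t - 8)*(t - 7)*(t - 5)*(t - 2)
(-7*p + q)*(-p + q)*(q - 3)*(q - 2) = 7*p^2*q^2 - 35*p^2*q + 42*p^2 - 8*p*q^3 + 40*p*q^2 - 48*p*q + q^4 - 5*q^3 + 6*q^2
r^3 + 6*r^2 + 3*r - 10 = (r - 1)*(r + 2)*(r + 5)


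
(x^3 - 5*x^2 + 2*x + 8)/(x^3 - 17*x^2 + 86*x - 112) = (x^2 - 3*x - 4)/(x^2 - 15*x + 56)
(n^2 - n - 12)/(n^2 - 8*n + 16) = (n + 3)/(n - 4)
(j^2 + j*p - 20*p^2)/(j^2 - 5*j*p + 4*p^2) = (-j - 5*p)/(-j + p)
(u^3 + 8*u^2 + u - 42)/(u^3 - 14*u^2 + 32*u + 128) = (u^3 + 8*u^2 + u - 42)/(u^3 - 14*u^2 + 32*u + 128)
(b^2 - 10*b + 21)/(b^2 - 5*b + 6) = (b - 7)/(b - 2)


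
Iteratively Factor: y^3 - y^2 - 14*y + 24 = (y - 3)*(y^2 + 2*y - 8) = (y - 3)*(y - 2)*(y + 4)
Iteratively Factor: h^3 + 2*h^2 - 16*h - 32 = (h + 2)*(h^2 - 16) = (h + 2)*(h + 4)*(h - 4)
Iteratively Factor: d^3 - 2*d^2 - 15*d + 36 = (d + 4)*(d^2 - 6*d + 9) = (d - 3)*(d + 4)*(d - 3)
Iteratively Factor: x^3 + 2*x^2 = (x)*(x^2 + 2*x) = x^2*(x + 2)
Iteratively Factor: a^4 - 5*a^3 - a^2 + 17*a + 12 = (a - 3)*(a^3 - 2*a^2 - 7*a - 4) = (a - 3)*(a + 1)*(a^2 - 3*a - 4) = (a - 3)*(a + 1)^2*(a - 4)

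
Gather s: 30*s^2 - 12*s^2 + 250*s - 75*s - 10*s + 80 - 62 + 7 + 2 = 18*s^2 + 165*s + 27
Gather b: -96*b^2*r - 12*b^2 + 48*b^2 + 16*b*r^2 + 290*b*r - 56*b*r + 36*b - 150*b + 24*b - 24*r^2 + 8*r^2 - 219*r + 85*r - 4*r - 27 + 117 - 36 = b^2*(36 - 96*r) + b*(16*r^2 + 234*r - 90) - 16*r^2 - 138*r + 54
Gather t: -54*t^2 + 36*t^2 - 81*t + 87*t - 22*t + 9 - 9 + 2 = -18*t^2 - 16*t + 2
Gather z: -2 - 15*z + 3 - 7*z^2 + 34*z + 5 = -7*z^2 + 19*z + 6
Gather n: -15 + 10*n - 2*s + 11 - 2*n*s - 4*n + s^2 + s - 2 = n*(6 - 2*s) + s^2 - s - 6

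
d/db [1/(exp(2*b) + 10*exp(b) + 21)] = 2*(-exp(b) - 5)*exp(b)/(exp(2*b) + 10*exp(b) + 21)^2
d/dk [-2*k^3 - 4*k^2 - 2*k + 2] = -6*k^2 - 8*k - 2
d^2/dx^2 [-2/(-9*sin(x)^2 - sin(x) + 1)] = 2*(-324*sin(x)^4 - 27*sin(x)^3 + 449*sin(x)^2 + 53*sin(x) + 20)/(9*sin(x)^2 + sin(x) - 1)^3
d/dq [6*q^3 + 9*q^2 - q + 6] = 18*q^2 + 18*q - 1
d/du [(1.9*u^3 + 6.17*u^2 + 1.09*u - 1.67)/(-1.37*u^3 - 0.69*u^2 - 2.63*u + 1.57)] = (8.88178419700125e-16*u^5 + 7.1419*u^4 - 7.0074*u^3 - 13.3897*u^2 + 17.0692*u - 2.6808)/(1.8769*u^6 + 1.8906*u^5 + 7.6823*u^4 - 0.672400000000001*u^3 + 4.7503*u^2 - 8.2582*u + 2.4649)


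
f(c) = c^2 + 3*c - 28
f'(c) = 2*c + 3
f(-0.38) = -29.00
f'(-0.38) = 2.24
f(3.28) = -7.40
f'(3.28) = 9.56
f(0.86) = -24.68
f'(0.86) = 4.72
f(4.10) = 1.11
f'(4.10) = 11.20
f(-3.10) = -27.69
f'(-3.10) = -3.20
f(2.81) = -11.67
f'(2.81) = 8.62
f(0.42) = -26.56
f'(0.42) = 3.84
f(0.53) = -26.13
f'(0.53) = 4.06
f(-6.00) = -10.00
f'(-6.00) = -9.00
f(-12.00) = 80.00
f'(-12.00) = -21.00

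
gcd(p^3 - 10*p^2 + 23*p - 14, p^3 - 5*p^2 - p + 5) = p - 1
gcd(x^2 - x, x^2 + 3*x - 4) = x - 1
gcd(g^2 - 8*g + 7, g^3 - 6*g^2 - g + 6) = g - 1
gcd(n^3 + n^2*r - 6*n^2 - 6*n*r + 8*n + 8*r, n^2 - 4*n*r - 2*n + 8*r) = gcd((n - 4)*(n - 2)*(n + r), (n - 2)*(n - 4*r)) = n - 2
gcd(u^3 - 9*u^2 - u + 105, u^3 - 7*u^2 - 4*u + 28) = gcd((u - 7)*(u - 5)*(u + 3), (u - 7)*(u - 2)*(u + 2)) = u - 7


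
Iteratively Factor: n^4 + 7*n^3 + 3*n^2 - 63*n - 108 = (n + 3)*(n^3 + 4*n^2 - 9*n - 36) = (n + 3)*(n + 4)*(n^2 - 9) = (n + 3)^2*(n + 4)*(n - 3)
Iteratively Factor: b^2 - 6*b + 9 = (b - 3)*(b - 3)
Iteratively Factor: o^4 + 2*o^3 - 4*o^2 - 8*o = (o)*(o^3 + 2*o^2 - 4*o - 8) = o*(o + 2)*(o^2 - 4) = o*(o - 2)*(o + 2)*(o + 2)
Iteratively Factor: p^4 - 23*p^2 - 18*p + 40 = (p + 2)*(p^3 - 2*p^2 - 19*p + 20) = (p - 5)*(p + 2)*(p^2 + 3*p - 4) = (p - 5)*(p + 2)*(p + 4)*(p - 1)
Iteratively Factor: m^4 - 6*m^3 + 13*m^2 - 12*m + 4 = (m - 2)*(m^3 - 4*m^2 + 5*m - 2) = (m - 2)^2*(m^2 - 2*m + 1) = (m - 2)^2*(m - 1)*(m - 1)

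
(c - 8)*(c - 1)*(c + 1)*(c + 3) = c^4 - 5*c^3 - 25*c^2 + 5*c + 24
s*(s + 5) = s^2 + 5*s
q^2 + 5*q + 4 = (q + 1)*(q + 4)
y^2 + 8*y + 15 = (y + 3)*(y + 5)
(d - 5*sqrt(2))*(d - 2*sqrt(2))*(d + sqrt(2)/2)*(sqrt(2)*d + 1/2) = sqrt(2)*d^4 - 25*d^3/2 + 39*sqrt(2)*d^2/4 + 53*d/2 + 5*sqrt(2)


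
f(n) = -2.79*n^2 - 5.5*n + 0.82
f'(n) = -5.58*n - 5.5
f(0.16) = -0.13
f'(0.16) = -6.39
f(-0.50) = 2.87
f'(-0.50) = -2.71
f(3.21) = -45.58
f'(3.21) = -23.41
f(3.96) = -64.71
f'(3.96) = -27.60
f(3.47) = -51.86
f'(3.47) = -24.86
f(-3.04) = -8.24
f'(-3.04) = 11.46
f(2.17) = -24.25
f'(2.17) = -17.61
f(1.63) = -15.56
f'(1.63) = -14.60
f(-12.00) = -334.94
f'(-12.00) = 61.46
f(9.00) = -274.67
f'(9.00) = -55.72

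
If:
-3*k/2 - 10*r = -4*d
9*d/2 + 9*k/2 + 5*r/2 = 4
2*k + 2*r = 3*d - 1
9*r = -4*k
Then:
No Solution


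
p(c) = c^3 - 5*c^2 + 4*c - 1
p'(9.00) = 157.00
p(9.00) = 359.00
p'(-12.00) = 556.00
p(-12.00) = -2497.00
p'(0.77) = -1.92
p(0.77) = -0.43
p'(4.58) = 21.13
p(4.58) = 8.51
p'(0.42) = 0.33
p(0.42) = -0.13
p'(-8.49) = 305.14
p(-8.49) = -1007.32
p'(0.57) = -0.73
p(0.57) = -0.16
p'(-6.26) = 184.16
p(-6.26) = -467.29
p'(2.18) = -3.54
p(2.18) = -5.68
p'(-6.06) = 174.77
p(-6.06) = -431.40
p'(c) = 3*c^2 - 10*c + 4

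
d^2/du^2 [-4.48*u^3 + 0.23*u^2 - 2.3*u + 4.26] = 0.46 - 26.88*u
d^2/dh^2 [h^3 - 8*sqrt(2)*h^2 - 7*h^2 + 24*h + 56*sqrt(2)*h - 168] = 6*h - 16*sqrt(2) - 14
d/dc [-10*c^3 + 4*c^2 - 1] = 2*c*(4 - 15*c)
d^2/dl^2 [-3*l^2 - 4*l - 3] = -6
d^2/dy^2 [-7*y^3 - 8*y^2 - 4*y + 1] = -42*y - 16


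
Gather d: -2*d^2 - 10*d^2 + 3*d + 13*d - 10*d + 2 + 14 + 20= -12*d^2 + 6*d + 36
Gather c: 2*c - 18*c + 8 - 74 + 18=-16*c - 48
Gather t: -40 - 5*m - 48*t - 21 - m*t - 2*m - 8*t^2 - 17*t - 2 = -7*m - 8*t^2 + t*(-m - 65) - 63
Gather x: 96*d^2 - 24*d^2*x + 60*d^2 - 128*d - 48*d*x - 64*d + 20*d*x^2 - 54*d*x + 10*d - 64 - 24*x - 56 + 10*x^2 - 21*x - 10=156*d^2 - 182*d + x^2*(20*d + 10) + x*(-24*d^2 - 102*d - 45) - 130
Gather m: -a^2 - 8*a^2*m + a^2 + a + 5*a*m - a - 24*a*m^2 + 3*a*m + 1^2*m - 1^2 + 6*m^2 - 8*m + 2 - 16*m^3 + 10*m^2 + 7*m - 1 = -16*m^3 + m^2*(16 - 24*a) + m*(-8*a^2 + 8*a)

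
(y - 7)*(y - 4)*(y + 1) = y^3 - 10*y^2 + 17*y + 28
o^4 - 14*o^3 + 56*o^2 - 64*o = o*(o - 8)*(o - 4)*(o - 2)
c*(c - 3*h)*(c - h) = c^3 - 4*c^2*h + 3*c*h^2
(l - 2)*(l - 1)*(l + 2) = l^3 - l^2 - 4*l + 4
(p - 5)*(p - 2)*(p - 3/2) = p^3 - 17*p^2/2 + 41*p/2 - 15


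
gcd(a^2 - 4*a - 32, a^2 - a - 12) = 1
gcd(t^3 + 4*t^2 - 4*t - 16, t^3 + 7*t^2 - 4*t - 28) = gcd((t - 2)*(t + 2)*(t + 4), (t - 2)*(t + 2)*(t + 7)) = t^2 - 4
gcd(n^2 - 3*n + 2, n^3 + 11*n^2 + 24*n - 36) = n - 1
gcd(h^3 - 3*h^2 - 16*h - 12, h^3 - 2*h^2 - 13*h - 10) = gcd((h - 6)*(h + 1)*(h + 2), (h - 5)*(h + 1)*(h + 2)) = h^2 + 3*h + 2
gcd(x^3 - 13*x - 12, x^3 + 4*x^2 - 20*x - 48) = x - 4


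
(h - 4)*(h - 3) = h^2 - 7*h + 12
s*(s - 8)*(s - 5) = s^3 - 13*s^2 + 40*s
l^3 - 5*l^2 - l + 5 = (l - 5)*(l - 1)*(l + 1)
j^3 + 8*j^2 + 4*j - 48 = (j - 2)*(j + 4)*(j + 6)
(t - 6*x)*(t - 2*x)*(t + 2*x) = t^3 - 6*t^2*x - 4*t*x^2 + 24*x^3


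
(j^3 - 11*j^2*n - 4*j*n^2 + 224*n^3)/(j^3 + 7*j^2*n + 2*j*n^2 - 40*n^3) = (j^2 - 15*j*n + 56*n^2)/(j^2 + 3*j*n - 10*n^2)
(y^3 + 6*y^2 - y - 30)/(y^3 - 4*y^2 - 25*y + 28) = (y^3 + 6*y^2 - y - 30)/(y^3 - 4*y^2 - 25*y + 28)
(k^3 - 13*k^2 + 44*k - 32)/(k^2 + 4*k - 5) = (k^2 - 12*k + 32)/(k + 5)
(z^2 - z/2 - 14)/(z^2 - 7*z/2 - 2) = (2*z + 7)/(2*z + 1)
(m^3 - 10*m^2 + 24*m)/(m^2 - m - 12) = m*(m - 6)/(m + 3)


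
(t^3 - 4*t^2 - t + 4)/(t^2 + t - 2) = (t^2 - 3*t - 4)/(t + 2)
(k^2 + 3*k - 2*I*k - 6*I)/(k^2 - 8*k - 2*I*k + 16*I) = (k + 3)/(k - 8)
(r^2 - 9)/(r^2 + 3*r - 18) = (r + 3)/(r + 6)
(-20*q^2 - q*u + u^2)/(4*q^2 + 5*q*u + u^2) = (-5*q + u)/(q + u)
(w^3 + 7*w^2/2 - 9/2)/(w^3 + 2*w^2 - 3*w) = (w + 3/2)/w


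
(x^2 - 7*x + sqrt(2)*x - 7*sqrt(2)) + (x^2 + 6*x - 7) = 2*x^2 - x + sqrt(2)*x - 7*sqrt(2) - 7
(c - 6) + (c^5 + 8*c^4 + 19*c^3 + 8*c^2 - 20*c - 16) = c^5 + 8*c^4 + 19*c^3 + 8*c^2 - 19*c - 22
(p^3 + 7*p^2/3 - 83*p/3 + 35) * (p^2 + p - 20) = p^5 + 10*p^4/3 - 136*p^3/3 - 118*p^2/3 + 1765*p/3 - 700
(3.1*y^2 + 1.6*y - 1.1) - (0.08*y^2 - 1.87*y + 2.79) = 3.02*y^2 + 3.47*y - 3.89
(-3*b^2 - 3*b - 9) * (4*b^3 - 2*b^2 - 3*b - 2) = -12*b^5 - 6*b^4 - 21*b^3 + 33*b^2 + 33*b + 18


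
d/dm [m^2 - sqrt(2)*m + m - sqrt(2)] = 2*m - sqrt(2) + 1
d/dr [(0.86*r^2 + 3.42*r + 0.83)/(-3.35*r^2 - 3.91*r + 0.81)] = (8.0944*r^2 + 6.9542*r + 6.0155)/(11.2225*r^4 + 26.197*r^3 + 9.8611*r^2 - 6.3342*r + 0.6561)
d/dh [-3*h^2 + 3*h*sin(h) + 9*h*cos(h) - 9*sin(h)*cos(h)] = -9*h*sin(h) + 3*h*cos(h) - 6*h + 3*sin(h) + 9*cos(h) - 9*cos(2*h)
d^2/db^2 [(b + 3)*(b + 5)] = 2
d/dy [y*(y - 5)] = 2*y - 5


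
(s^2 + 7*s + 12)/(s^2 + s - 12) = (s + 3)/(s - 3)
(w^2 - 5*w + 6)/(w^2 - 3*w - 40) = (-w^2 + 5*w - 6)/(-w^2 + 3*w + 40)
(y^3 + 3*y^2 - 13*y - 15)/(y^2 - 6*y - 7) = (y^2 + 2*y - 15)/(y - 7)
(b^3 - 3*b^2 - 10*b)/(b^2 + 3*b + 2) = b*(b - 5)/(b + 1)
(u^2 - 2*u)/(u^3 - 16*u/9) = 9*(u - 2)/(9*u^2 - 16)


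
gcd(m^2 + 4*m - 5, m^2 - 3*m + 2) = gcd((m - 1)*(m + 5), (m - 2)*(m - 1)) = m - 1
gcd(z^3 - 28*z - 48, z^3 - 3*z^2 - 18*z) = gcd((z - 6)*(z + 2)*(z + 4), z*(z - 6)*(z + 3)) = z - 6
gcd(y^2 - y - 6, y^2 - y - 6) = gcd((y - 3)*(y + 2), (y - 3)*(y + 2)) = y^2 - y - 6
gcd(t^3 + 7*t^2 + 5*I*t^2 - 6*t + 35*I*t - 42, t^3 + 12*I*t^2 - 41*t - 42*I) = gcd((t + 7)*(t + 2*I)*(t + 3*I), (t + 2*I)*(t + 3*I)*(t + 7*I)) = t^2 + 5*I*t - 6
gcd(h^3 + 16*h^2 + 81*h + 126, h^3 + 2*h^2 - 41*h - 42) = h + 7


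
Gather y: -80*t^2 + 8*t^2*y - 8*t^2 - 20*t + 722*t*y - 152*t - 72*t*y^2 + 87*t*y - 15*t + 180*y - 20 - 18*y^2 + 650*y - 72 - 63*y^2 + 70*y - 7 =-88*t^2 - 187*t + y^2*(-72*t - 81) + y*(8*t^2 + 809*t + 900) - 99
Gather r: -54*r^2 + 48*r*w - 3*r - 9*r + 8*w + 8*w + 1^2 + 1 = -54*r^2 + r*(48*w - 12) + 16*w + 2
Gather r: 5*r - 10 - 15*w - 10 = 5*r - 15*w - 20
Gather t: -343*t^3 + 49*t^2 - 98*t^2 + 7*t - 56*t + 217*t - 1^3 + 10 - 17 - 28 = -343*t^3 - 49*t^2 + 168*t - 36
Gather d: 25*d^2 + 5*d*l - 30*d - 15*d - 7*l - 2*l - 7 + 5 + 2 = 25*d^2 + d*(5*l - 45) - 9*l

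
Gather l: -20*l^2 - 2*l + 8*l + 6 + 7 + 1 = -20*l^2 + 6*l + 14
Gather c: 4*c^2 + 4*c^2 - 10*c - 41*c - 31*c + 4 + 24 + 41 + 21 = 8*c^2 - 82*c + 90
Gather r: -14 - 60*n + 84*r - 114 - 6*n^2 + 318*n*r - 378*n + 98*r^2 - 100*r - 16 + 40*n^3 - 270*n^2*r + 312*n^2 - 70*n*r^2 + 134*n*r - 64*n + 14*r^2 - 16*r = 40*n^3 + 306*n^2 - 502*n + r^2*(112 - 70*n) + r*(-270*n^2 + 452*n - 32) - 144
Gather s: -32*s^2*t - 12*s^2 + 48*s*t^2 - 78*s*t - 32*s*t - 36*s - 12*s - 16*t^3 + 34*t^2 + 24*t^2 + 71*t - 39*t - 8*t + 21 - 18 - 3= s^2*(-32*t - 12) + s*(48*t^2 - 110*t - 48) - 16*t^3 + 58*t^2 + 24*t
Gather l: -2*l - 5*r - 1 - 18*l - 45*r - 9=-20*l - 50*r - 10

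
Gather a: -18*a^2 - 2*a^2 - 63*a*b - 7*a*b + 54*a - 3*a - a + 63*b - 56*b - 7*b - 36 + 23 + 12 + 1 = -20*a^2 + a*(50 - 70*b)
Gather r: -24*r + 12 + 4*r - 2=10 - 20*r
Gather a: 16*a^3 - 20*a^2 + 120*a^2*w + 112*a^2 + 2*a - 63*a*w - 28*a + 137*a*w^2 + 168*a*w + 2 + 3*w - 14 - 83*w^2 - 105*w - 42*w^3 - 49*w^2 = 16*a^3 + a^2*(120*w + 92) + a*(137*w^2 + 105*w - 26) - 42*w^3 - 132*w^2 - 102*w - 12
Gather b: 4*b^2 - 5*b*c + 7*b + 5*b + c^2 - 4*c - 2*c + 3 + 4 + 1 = 4*b^2 + b*(12 - 5*c) + c^2 - 6*c + 8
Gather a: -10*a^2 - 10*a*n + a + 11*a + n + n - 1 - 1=-10*a^2 + a*(12 - 10*n) + 2*n - 2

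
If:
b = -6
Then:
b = -6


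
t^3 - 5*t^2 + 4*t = t*(t - 4)*(t - 1)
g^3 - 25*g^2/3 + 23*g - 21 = (g - 3)^2*(g - 7/3)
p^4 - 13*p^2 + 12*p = p*(p - 3)*(p - 1)*(p + 4)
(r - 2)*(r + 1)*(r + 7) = r^3 + 6*r^2 - 9*r - 14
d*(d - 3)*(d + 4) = d^3 + d^2 - 12*d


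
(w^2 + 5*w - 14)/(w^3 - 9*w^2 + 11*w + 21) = (w^2 + 5*w - 14)/(w^3 - 9*w^2 + 11*w + 21)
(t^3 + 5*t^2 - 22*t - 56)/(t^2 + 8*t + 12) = (t^2 + 3*t - 28)/(t + 6)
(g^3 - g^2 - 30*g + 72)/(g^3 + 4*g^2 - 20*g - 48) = (g - 3)/(g + 2)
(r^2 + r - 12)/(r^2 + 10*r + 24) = (r - 3)/(r + 6)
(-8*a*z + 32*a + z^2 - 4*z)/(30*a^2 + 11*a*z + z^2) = (-8*a*z + 32*a + z^2 - 4*z)/(30*a^2 + 11*a*z + z^2)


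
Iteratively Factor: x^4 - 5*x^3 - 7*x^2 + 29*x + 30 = (x - 5)*(x^3 - 7*x - 6) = (x - 5)*(x + 2)*(x^2 - 2*x - 3) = (x - 5)*(x + 1)*(x + 2)*(x - 3)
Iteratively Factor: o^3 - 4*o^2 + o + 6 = (o + 1)*(o^2 - 5*o + 6) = (o - 2)*(o + 1)*(o - 3)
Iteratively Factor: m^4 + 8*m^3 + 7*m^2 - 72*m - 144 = (m + 3)*(m^3 + 5*m^2 - 8*m - 48) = (m - 3)*(m + 3)*(m^2 + 8*m + 16) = (m - 3)*(m + 3)*(m + 4)*(m + 4)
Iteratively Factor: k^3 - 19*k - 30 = (k + 3)*(k^2 - 3*k - 10) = (k - 5)*(k + 3)*(k + 2)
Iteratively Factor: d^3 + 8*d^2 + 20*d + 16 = (d + 2)*(d^2 + 6*d + 8) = (d + 2)^2*(d + 4)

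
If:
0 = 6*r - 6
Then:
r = 1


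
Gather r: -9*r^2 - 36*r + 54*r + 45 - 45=-9*r^2 + 18*r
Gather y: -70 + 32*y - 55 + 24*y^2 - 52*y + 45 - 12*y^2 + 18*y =12*y^2 - 2*y - 80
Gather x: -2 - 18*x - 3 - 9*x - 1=-27*x - 6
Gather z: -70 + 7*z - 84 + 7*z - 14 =14*z - 168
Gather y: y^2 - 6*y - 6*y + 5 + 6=y^2 - 12*y + 11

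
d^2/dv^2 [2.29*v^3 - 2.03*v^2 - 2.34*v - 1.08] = 13.74*v - 4.06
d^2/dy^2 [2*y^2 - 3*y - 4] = 4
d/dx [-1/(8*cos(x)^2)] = -sin(x)/(4*cos(x)^3)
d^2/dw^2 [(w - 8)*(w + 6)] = 2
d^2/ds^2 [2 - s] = 0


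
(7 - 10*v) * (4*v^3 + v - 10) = -40*v^4 + 28*v^3 - 10*v^2 + 107*v - 70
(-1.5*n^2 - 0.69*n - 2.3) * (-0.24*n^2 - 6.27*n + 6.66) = 0.36*n^4 + 9.5706*n^3 - 5.1117*n^2 + 9.8256*n - 15.318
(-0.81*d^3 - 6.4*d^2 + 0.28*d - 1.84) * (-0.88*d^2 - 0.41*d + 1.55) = 0.7128*d^5 + 5.9641*d^4 + 1.1221*d^3 - 8.4156*d^2 + 1.1884*d - 2.852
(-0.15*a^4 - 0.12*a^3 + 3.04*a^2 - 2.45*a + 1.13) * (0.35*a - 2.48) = -0.0525*a^5 + 0.33*a^4 + 1.3616*a^3 - 8.3967*a^2 + 6.4715*a - 2.8024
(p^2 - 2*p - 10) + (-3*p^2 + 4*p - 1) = -2*p^2 + 2*p - 11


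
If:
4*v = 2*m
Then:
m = 2*v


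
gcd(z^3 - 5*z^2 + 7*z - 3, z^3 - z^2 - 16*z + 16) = z - 1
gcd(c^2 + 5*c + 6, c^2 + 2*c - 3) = c + 3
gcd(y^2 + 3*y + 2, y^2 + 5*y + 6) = y + 2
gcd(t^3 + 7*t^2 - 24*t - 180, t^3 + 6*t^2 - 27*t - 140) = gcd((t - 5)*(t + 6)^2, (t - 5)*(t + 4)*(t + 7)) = t - 5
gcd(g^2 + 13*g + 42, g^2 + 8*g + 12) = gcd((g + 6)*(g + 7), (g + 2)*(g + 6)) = g + 6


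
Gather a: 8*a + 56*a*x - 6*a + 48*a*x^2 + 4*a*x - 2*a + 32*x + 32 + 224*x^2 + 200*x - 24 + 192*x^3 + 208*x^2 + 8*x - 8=a*(48*x^2 + 60*x) + 192*x^3 + 432*x^2 + 240*x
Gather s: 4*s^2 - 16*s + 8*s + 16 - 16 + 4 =4*s^2 - 8*s + 4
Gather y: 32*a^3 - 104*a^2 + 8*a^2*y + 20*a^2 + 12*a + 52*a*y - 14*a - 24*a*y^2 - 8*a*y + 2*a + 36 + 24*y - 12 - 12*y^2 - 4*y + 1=32*a^3 - 84*a^2 + y^2*(-24*a - 12) + y*(8*a^2 + 44*a + 20) + 25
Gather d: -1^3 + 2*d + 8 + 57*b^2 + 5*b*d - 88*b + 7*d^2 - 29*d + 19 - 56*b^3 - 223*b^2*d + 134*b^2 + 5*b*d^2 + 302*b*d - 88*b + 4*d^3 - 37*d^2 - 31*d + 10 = -56*b^3 + 191*b^2 - 176*b + 4*d^3 + d^2*(5*b - 30) + d*(-223*b^2 + 307*b - 58) + 36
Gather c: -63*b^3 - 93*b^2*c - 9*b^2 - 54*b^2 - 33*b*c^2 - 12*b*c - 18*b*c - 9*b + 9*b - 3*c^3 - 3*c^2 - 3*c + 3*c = -63*b^3 - 63*b^2 - 3*c^3 + c^2*(-33*b - 3) + c*(-93*b^2 - 30*b)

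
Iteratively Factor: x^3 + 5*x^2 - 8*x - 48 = (x + 4)*(x^2 + x - 12) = (x + 4)^2*(x - 3)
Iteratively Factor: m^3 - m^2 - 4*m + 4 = (m - 1)*(m^2 - 4) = (m - 2)*(m - 1)*(m + 2)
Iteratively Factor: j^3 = (j)*(j^2) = j^2*(j)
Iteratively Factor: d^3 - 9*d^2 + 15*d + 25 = (d - 5)*(d^2 - 4*d - 5) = (d - 5)^2*(d + 1)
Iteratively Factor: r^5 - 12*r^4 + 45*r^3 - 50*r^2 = (r - 5)*(r^4 - 7*r^3 + 10*r^2) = (r - 5)^2*(r^3 - 2*r^2) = r*(r - 5)^2*(r^2 - 2*r) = r^2*(r - 5)^2*(r - 2)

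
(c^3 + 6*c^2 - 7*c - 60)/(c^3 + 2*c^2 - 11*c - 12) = (c + 5)/(c + 1)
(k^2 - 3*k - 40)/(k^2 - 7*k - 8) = (k + 5)/(k + 1)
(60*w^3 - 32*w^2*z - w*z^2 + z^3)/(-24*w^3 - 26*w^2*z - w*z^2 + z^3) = (-60*w^3 + 32*w^2*z + w*z^2 - z^3)/(24*w^3 + 26*w^2*z + w*z^2 - z^3)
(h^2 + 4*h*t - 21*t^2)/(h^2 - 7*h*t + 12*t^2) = (-h - 7*t)/(-h + 4*t)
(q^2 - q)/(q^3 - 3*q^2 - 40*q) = (1 - q)/(-q^2 + 3*q + 40)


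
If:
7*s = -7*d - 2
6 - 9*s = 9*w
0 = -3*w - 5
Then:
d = -55/21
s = 7/3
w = -5/3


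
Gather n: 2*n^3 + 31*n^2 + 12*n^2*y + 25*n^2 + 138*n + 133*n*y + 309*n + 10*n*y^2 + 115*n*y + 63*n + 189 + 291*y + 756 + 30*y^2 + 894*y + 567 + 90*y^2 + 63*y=2*n^3 + n^2*(12*y + 56) + n*(10*y^2 + 248*y + 510) + 120*y^2 + 1248*y + 1512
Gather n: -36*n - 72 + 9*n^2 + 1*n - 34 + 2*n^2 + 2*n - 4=11*n^2 - 33*n - 110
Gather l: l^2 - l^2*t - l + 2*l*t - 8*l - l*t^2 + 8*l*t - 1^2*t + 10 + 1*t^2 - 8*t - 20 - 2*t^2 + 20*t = l^2*(1 - t) + l*(-t^2 + 10*t - 9) - t^2 + 11*t - 10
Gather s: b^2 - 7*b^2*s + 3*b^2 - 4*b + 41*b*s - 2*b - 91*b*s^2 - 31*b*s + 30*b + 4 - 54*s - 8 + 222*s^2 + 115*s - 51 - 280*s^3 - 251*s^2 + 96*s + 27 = 4*b^2 + 24*b - 280*s^3 + s^2*(-91*b - 29) + s*(-7*b^2 + 10*b + 157) - 28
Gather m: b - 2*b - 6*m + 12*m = -b + 6*m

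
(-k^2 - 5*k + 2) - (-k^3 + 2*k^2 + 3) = k^3 - 3*k^2 - 5*k - 1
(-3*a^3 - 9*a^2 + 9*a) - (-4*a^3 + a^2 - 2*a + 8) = a^3 - 10*a^2 + 11*a - 8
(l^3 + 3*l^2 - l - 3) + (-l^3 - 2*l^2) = l^2 - l - 3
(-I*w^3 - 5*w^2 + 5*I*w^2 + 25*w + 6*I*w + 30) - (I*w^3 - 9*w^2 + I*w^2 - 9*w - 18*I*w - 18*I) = -2*I*w^3 + 4*w^2 + 4*I*w^2 + 34*w + 24*I*w + 30 + 18*I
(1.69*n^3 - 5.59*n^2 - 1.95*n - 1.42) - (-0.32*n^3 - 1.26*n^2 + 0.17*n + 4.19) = 2.01*n^3 - 4.33*n^2 - 2.12*n - 5.61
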